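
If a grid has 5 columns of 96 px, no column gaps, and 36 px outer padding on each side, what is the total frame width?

552 px

Total width: 2·36 + 5·96 = 552 px.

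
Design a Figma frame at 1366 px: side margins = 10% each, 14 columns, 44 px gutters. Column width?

37.2 px

1366 × (1 − 2·10%) = 1366 × 80% = 1092.8 px for the columns.
14c + 13·44 = 1092.8 → 14c = 520.8 → c = 37.2 px.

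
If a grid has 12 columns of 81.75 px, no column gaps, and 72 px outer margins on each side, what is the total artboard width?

1125 px

Artboard = 2·72 + 12·81.75 = 144 + 981 = 1125 px.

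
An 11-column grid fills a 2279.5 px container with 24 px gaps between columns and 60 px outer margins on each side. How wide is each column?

Subtract both margins: 2279.5 − 2·60 = 2159.5 px.
Subtracting 10 gaps of 24 leaves 1919.5 for 11 columns, so c = 174.5 px.

174.5 px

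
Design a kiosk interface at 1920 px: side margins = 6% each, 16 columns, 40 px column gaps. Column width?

Each margin = 6% of 1920 = 115.2 px; content = 1920 − 2·115.2 = 1689.6 px.
1689.6 − 15·40 = 1089.6; ÷16 gives c = 68.1 px.

68.1 px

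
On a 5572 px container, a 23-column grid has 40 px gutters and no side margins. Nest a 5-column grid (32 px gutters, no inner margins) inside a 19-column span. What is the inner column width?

893.6 px

5572 − 22·40 = 4692; ÷23 gives c = 204 px.
Span of 19: 19·204 + 18·40 = 3876 + 720 = 4596 px.
Subtracting 4 gutters of 32 leaves 4468 for 5 columns, so d = 893.6 px.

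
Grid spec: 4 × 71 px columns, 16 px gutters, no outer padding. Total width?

Container = 4·71 + 3·16 = 284 + 48 = 332 px.

332 px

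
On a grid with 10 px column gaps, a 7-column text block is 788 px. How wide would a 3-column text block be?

332 px

788 − 6·10 = 728; ÷7 gives c = 104 px.
3-column span = 3·104 + 2·10 = 332 px.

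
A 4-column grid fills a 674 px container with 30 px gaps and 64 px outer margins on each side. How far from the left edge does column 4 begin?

Subtract both margins: 674 − 2·64 = 546 px.
546 − 3·30 = 456; ÷4 gives c = 114 px.
Before column 4: the margin + 3 columns + 3 gaps.
Offset = 64 + 3·(114 + 30) = 64 + 432 = 496 px.

496 px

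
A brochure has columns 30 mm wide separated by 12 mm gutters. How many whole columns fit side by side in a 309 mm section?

Each extra column adds 30 + 12 = 42 mm.
(309 + 12) / 42 = 7.64, so 7 columns fit.

7 columns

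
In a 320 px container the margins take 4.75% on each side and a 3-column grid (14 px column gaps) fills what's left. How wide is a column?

87.2 px

Margins: 4.75% × 320 = 15.2 px each, so content = 320 − 30.4 = 289.6 px.
3c + 2·14 = 289.6 → 3c = 261.6 → c = 87.2 px.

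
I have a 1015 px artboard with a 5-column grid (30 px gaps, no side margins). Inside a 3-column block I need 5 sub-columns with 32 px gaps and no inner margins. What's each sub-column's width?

93.8 px

5c + 4·30 = 1015 → 5c = 895 → c = 179 px.
Span of 3: 3·179 + 2·30 = 537 + 60 = 597 px.
5 columns + 4 gaps: 5d + 4·32 = 597.
5d = 597 − 128 = 469, so d = 93.8 px.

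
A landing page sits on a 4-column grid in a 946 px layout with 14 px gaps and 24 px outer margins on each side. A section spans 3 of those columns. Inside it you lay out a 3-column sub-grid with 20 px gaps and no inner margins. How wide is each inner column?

Take off 48 px of margins, leaving 898 px.
898 − 3·14 = 856; ÷4 gives c = 214 px.
Span of 3: 3·214 + 2·14 = 642 + 28 = 670 px.
3 columns + 2 gaps: 3d + 2·20 = 670.
3d = 670 − 40 = 630, so d = 210 px.

210 px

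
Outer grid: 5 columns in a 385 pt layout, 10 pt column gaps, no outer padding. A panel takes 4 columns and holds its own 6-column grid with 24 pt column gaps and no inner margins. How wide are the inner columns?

31 pt

5c + 4·10 = 385 → 5c = 345 → c = 69 pt.
Span of 4: 4·69 + 3·10 = 276 + 30 = 306 pt.
6d + 5·24 = 306 → 6d = 186 → d = 31 pt.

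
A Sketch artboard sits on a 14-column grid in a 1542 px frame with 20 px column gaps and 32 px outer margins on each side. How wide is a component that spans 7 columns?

729 px

Subtract both margins: 1542 − 2·32 = 1478 px.
14c + 13·20 = 1478 → 14c = 1218 → c = 87 px.
Span of 7: 7·87 + 6·20 = 609 + 120 = 729 px.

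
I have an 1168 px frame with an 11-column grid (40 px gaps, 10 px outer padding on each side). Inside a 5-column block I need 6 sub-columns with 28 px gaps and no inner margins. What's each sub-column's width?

60 px

Take off 20 px of margins, leaving 1148 px.
Subtracting 10 gaps of 40 leaves 748 for 11 columns, so c = 68 px.
5 columns plus 4 gaps: 340 + 160 = 500 px.
Subtracting 5 gaps of 28 leaves 360 for 6 columns, so d = 60 px.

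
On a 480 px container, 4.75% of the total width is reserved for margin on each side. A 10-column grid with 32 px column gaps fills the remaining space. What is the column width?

14.64 px

Margins: 4.75% × 480 = 22.8 px each, so content = 480 − 45.6 = 434.4 px.
10c + 9·32 = 434.4 → 10c = 146.4 → c = 14.64 px.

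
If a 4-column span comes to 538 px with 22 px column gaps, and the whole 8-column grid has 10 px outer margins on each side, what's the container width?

1118 px

Subtracting 3 column gaps of 22 leaves 472 for 4 columns, so c = 118 px.
Adding margins, columns and gutters: 20 + 944 + 154 = 1118 px.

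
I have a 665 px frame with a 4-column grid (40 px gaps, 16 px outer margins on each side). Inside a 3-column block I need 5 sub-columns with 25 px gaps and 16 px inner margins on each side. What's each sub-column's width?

66.55 px

Inside the margins: 665 − 32 = 633 px.
4c + 3·40 = 633 → 4c = 513 → c = 128.25 px.
3 columns plus 2 gaps: 384.75 + 80 = 464.75 px.
Inner content = 464.75 − 2·16 = 432.75 px.
5 columns + 4 gaps: 5d + 4·25 = 432.75.
5d = 432.75 − 100 = 332.75, so d = 66.55 px.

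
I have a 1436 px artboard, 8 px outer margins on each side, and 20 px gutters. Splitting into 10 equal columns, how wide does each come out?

124 px

Content width = 1436 − 2·8 = 1420 px.
10c + 9·20 = 1420 → 10c = 1240 → c = 124 px.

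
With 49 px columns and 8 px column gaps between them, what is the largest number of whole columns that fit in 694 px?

12 columns

k columns need k·49 + (k−1)·8 = k·57 − 8.
k·57 − 8 ≤ 694 → k ≤ 702 / 57 ≈ 12.32, so k = 12.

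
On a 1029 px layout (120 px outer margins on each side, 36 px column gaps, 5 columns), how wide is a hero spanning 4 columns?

624 px

Subtract both margins: 1029 − 2·120 = 789 px.
Subtracting 4 column gaps of 36 leaves 645 for 5 columns, so c = 129 px.
4 columns plus 3 column gaps: 516 + 108 = 624 px.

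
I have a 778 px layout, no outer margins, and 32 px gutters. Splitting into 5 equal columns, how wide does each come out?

5c + 4·32 = 778 → 5c = 650 → c = 130 px.

130 px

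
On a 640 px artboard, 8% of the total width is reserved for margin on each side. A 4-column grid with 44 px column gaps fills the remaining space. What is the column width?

101.4 px

640 × (1 − 2·8%) = 640 × 84% = 537.6 px for the columns.
Subtracting 3 column gaps of 44 leaves 405.6 for 4 columns, so c = 101.4 px.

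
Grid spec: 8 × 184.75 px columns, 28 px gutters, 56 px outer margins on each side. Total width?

1786 px

Adding margins, columns and gutters: 112 + 1478 + 196 = 1786 px.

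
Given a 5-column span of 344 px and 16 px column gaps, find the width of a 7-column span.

344 − 4·16 = 280; ÷5 gives c = 56 px.
Span of 7: 7·56 + 6·16 = 392 + 96 = 488 px.

488 px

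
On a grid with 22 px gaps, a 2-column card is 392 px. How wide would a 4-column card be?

2 columns + 1 gap: 2c + 1·22 = 392.
2c = 392 − 22 = 370, so c = 185 px.
4-column span = 4·185 + 3·22 = 806 px.

806 px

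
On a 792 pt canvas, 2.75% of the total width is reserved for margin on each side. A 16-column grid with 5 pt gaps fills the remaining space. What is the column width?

42.09 pt

Each margin = 2.75% of 792 = 21.78 pt; content = 792 − 2·21.78 = 748.44 pt.
748.44 − 15·5 = 673.44; ÷16 gives c = 42.09 pt.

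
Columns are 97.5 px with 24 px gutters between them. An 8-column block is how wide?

948 px

8 columns plus 7 gutters: 780 + 168 = 948 px.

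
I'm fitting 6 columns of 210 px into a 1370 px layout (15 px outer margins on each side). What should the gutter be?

16 px

Inside the margins: 1370 − 30 = 1340 px.
Columns use 1260 px, leaving 80 px across 5 gutters = 16 px each.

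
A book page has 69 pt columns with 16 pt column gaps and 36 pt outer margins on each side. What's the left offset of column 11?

Each column+gutter stride is 85 pt; 10 of them past the 36 pt margin is 36 + 850 = 886 pt.

886 pt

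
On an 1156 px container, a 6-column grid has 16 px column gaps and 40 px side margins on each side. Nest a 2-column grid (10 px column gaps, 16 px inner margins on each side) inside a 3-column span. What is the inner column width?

244 px

Subtract both margins: 1156 − 2·40 = 1076 px.
6 columns + 5 column gaps: 6c + 5·16 = 1076.
6c = 1076 − 80 = 996, so c = 166 px.
3-column span = 3·166 + 2·16 = 530 px.
Inner content = 530 − 2·16 = 498 px.
Subtracting 1 column gap of 10 leaves 488 for 2 columns, so d = 244 px.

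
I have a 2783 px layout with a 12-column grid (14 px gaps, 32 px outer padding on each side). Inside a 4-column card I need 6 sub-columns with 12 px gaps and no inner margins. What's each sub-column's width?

139.5 px

Subtract both margins: 2783 − 2·32 = 2719 px.
12c + 11·14 = 2719 → 12c = 2565 → c = 213.75 px.
4-column span = 4·213.75 + 3·14 = 897 px.
Subtracting 5 gaps of 12 leaves 837 for 6 columns, so d = 139.5 px.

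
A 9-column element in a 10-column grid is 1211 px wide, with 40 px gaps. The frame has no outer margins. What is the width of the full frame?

9 columns + 8 gaps: 9c + 8·40 = 1211.
9c = 1211 − 320 = 891, so c = 99 px.
Summing: 990 + 360 = 1350 px.

1350 px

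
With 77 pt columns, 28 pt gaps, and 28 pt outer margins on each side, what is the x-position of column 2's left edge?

Column 2 starts at margin + 1·(column + gutter) = 28 + 1·105 = 133 pt.

133 pt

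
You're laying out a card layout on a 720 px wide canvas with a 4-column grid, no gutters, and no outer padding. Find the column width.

180 px

720 / 4 = 180 px per column.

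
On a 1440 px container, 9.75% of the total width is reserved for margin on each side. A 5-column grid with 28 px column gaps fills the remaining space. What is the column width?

209.44 px

1440 × (1 − 2·9.75%) = 1440 × 80.5% = 1159.2 px for the columns.
5c + 4·28 = 1159.2 → 5c = 1047.2 → c = 209.44 px.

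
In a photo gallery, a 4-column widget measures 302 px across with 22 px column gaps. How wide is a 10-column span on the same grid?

788 px

302 − 3·22 = 236; ÷4 gives c = 59 px.
10-column span = 10·59 + 9·22 = 788 px.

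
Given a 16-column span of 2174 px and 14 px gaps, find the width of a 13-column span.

Subtracting 15 gaps of 14 leaves 1964 for 16 columns, so c = 122.75 px.
Span of 13: 13·122.75 + 12·14 = 1595.75 + 168 = 1763.75 px.

1763.75 px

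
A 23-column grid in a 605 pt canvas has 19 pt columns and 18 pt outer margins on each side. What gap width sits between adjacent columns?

Content width = 605 − 2·18 = 569 pt.
23 columns take 23·19 = 437 pt; remaining 132 splits into 22 gaps.
g = 132 / 22 = 6 pt.

6 pt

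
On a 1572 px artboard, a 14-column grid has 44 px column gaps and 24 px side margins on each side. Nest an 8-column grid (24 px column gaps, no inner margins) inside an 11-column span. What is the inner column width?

127.5 px

Take off 48 px of margins, leaving 1524 px.
1524 − 13·44 = 952; ÷14 gives c = 68 px.
Span of 11: 11·68 + 10·44 = 748 + 440 = 1188 px.
1188 − 7·24 = 1020; ÷8 gives d = 127.5 px.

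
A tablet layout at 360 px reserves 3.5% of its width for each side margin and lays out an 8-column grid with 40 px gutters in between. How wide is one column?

6.85 px

Margins: 3.5% × 360 = 12.6 px each, so content = 360 − 25.2 = 334.8 px.
8c + 7·40 = 334.8 → 8c = 54.8 → c = 6.85 px.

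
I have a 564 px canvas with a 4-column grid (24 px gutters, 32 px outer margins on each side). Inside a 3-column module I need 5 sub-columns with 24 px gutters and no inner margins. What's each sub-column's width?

Take off 64 px of margins, leaving 500 px.
500 − 3·24 = 428; ÷4 gives c = 107 px.
3 columns plus 2 gutters: 321 + 48 = 369 px.
5 columns + 4 gutters: 5d + 4·24 = 369.
5d = 369 − 96 = 273, so d = 54.6 px.

54.6 px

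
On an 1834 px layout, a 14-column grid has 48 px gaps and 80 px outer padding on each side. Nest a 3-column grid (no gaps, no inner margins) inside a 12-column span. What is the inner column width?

Take off 160 px of margins, leaving 1674 px.
1674 − 13·48 = 1050; ÷14 gives c = 75 px.
Span of 12: 12·75 + 11·48 = 900 + 528 = 1428 px.
1428 / 3 = 476 px per column.

476 px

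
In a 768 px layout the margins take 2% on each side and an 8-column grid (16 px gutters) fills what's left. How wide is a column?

78.16 px

Margins: 2% × 768 = 15.36 px each, so content = 768 − 30.72 = 737.28 px.
737.28 − 7·16 = 625.28; ÷8 gives c = 78.16 px.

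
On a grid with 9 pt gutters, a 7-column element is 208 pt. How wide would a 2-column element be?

53 pt

Subtracting 6 gutters of 9 leaves 154 for 7 columns, so c = 22 pt.
2-column span = 2·22 + 1·9 = 53 pt.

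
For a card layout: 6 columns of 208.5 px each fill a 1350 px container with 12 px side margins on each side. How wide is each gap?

15 px

Content width = 1350 − 2·12 = 1326 px.
Columns use 1251 px, leaving 75 px across 5 gaps = 15 px each.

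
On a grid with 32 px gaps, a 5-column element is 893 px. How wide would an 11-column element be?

5c + 4·32 = 893 → 5c = 765 → c = 153 px.
11 columns plus 10 gaps: 1683 + 320 = 2003 px.

2003 px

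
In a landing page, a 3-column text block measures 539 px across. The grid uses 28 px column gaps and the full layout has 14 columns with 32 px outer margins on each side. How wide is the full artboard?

2682 px

3 columns + 2 column gaps: 3c + 2·28 = 539.
3c = 539 − 56 = 483, so c = 161 px.
Adding margins, columns and gutters: 64 + 2254 + 364 = 2682 px.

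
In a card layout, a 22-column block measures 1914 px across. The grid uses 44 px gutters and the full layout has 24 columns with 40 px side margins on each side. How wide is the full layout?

2172 px

Subtracting 21 gutters of 44 leaves 990 for 22 columns, so c = 45 px.
Layout = 2·40 + 24·45 + 23·44 = 80 + 1080 + 1012 = 2172 px.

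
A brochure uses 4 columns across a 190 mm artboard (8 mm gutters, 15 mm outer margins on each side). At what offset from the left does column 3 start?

Inside the margins: 190 − 30 = 160 mm.
4c + 3·8 = 160 → 4c = 136 → c = 34 mm.
Each column+gutter stride is 42 mm; 2 of them past the 15 mm margin is 15 + 84 = 99 mm.

99 mm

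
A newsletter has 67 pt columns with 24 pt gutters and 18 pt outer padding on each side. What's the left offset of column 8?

655 pt

Column 8 starts at margin + 7·(column + gutter) = 18 + 7·91 = 655 pt.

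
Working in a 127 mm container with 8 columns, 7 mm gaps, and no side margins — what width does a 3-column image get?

Subtracting 7 gaps of 7 leaves 78 for 8 columns, so c = 9.75 mm.
Span of 3: 3·9.75 + 2·7 = 29.25 + 14 = 43.25 mm.

43.25 mm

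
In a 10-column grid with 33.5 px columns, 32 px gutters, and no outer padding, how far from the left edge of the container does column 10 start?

Before column 10: 9 columns + 9 gutters.
Offset = 9·(33.5 + 32) = 9·65.5 = 589.5 px.

589.5 px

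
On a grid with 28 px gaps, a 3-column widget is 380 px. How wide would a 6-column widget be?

788 px

Subtracting 2 gaps of 28 leaves 324 for 3 columns, so c = 108 px.
Span of 6: 6·108 + 5·28 = 648 + 140 = 788 px.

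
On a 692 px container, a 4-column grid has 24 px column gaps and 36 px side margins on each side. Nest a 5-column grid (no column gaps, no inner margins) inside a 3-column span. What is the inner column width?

91.8 px

Take off 72 px of margins, leaving 620 px.
Subtracting 3 column gaps of 24 leaves 548 for 4 columns, so c = 137 px.
3-column span = 3·137 + 2·24 = 459 px.
With no column gaps, each column is 459/5 = 91.8 px.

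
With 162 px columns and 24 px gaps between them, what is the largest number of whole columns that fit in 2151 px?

11 columns

11 columns: 11·162 + 10·24 = 2022 px ≤ 2151.
12 columns: 2208 px > 2151. So 11.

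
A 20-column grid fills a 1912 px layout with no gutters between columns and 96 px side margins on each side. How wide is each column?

86 px

Take off 192 px of margins, leaving 1720 px.
1720 / 20 = 86 px per column.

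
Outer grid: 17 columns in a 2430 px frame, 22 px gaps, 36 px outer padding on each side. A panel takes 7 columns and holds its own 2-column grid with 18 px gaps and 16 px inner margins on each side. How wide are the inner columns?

Take off 72 px of margins, leaving 2358 px.
17 columns + 16 gaps: 17c + 16·22 = 2358.
17c = 2358 − 352 = 2006, so c = 118 px.
Span of 7: 7·118 + 6·22 = 826 + 132 = 958 px.
Inner content = 958 − 2·16 = 926 px.
926 − 1·18 = 908; ÷2 gives d = 454 px.

454 px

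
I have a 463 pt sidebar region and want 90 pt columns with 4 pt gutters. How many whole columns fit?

4 columns

k columns need k·90 + (k−1)·4 = k·94 − 4.
k·94 − 4 ≤ 463 → k ≤ 467 / 94 ≈ 4.97, so k = 4.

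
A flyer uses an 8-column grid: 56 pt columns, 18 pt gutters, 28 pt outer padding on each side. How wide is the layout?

630 pt

Total width: 2·28 + 8·56 + 7·18 = 630 pt.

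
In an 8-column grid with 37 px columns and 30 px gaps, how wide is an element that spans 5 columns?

305 px

5-column span = 5·37 + 4·30 = 305 px.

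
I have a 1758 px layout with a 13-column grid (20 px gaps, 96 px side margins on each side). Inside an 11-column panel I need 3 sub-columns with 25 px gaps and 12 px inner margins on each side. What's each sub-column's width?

Outer content = 1758 − 2·96 = 1566 px.
13c + 12·20 = 1566 → 13c = 1326 → c = 102 px.
Span of 11: 11·102 + 10·20 = 1122 + 200 = 1322 px.
Inner content = 1322 − 2·12 = 1298 px.
1298 − 2·25 = 1248; ÷3 gives d = 416 px.

416 px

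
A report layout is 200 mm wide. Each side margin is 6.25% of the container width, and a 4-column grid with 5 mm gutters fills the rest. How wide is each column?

40 mm

200 × (1 − 2·6.25%) = 200 × 87.5% = 175 mm for the columns.
175 − 3·5 = 160; ÷4 gives c = 40 mm.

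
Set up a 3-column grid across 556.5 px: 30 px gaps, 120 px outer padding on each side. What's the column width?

85.5 px

Inside the margins: 556.5 − 240 = 316.5 px.
316.5 − 2·30 = 256.5; ÷3 gives c = 85.5 px.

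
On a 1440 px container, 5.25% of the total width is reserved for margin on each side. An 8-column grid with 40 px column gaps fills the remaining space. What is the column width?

126.1 px

Each margin = 5.25% of 1440 = 75.6 px; content = 1440 − 2·75.6 = 1288.8 px.
Subtracting 7 column gaps of 40 leaves 1008.8 for 8 columns, so c = 126.1 px.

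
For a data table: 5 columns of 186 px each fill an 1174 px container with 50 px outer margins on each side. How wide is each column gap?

36 px

Content width = 1174 − 2·50 = 1074 px.
Columns use 930 px, leaving 144 px across 4 column gaps = 36 px each.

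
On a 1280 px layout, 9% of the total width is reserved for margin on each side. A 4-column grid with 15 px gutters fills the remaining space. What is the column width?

Each margin = 9% of 1280 = 115.2 px; content = 1280 − 2·115.2 = 1049.6 px.
Subtracting 3 gutters of 15 leaves 1004.6 for 4 columns, so c = 251.15 px.

251.15 px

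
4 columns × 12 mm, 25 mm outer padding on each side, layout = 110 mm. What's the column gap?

4 mm

Content width = 110 − 2·25 = 60 mm.
4·12 + 3g = 60 → 3g = 12 → g = 4 mm.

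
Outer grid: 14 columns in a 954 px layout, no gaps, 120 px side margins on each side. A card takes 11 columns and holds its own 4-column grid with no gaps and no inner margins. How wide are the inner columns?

140.25 px

Subtract both margins: 954 − 2·120 = 714 px.
714 / 14 = 51 px per column.
With no gaps, 11 columns span 11·51 = 561 px.
4d = 561 → d = 140.25 px.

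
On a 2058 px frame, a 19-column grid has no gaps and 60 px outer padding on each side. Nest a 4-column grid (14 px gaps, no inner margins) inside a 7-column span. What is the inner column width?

Take off 120 px of margins, leaving 1938 px.
1938 / 19 = 102 px per column.
With no gaps, 7 columns span 7·102 = 714 px.
Subtracting 3 gaps of 14 leaves 672 for 4 columns, so d = 168 px.

168 px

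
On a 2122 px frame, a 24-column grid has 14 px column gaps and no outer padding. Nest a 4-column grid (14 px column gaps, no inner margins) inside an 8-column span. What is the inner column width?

164 px

Subtracting 23 column gaps of 14 leaves 1800 for 24 columns, so c = 75 px.
8-column span = 8·75 + 7·14 = 698 px.
4d + 3·14 = 698 → 4d = 656 → d = 164 px.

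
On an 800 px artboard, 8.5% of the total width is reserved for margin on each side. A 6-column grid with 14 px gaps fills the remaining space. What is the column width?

99 px

Margins: 8.5% × 800 = 68 px each, so content = 800 − 136 = 664 px.
6c + 5·14 = 664 → 6c = 594 → c = 99 px.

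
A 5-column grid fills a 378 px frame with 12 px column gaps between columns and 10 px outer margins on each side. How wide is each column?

Content width = 378 − 2·10 = 358 px.
Subtracting 4 column gaps of 12 leaves 310 for 5 columns, so c = 62 px.

62 px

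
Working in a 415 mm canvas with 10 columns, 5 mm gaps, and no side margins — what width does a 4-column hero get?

163 mm

10c + 9·5 = 415 → 10c = 370 → c = 37 mm.
4-column span = 4·37 + 3·5 = 163 mm.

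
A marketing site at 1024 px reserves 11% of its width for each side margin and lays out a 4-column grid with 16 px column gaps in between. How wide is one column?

Margins: 11% × 1024 = 112.64 px each, so content = 1024 − 225.28 = 798.72 px.
798.72 − 3·16 = 750.72; ÷4 gives c = 187.68 px.

187.68 px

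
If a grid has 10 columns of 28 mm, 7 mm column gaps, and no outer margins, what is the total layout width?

Layout = 10·28 + 9·7 = 280 + 63 = 343 mm.

343 mm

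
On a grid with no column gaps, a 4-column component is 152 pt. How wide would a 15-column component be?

570 pt

With no column gaps, each column is 152/4 = 38 pt.
15-column span = 15·38 = 570 pt.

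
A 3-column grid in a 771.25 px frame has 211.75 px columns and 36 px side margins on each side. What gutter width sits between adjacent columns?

Take off 72 px of margins, leaving 699.25 px.
Columns use 635.25 px, leaving 64 px across 2 gutters = 32 px each.

32 px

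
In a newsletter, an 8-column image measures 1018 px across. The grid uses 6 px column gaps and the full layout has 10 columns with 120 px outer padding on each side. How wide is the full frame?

1514 px

Subtracting 7 column gaps of 6 leaves 976 for 8 columns, so c = 122 px.
Total width: 2·120 + 10·122 + 9·6 = 1514 px.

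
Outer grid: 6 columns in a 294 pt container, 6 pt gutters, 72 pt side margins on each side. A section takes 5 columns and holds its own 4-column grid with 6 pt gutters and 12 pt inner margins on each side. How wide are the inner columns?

Take off 144 pt of margins, leaving 150 pt.
6c + 5·6 = 150 → 6c = 120 → c = 20 pt.
Span of 5: 5·20 + 4·6 = 100 + 24 = 124 pt.
Inner content = 124 − 2·12 = 100 pt.
4 columns + 3 gutters: 4d + 3·6 = 100.
4d = 100 − 18 = 82, so d = 20.5 pt.

20.5 pt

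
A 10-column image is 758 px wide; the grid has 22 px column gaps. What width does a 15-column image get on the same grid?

1148 px

10c + 9·22 = 758 → 10c = 560 → c = 56 px.
Span of 15: 15·56 + 14·22 = 840 + 308 = 1148 px.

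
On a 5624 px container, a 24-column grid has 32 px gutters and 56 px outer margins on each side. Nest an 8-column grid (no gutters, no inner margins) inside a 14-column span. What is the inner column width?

Take off 112 px of margins, leaving 5512 px.
24 columns + 23 gutters: 24c + 23·32 = 5512.
24c = 5512 − 736 = 4776, so c = 199 px.
Span of 14: 14·199 + 13·32 = 2786 + 416 = 3202 px.
8d = 3202 → d = 400.25 px.

400.25 px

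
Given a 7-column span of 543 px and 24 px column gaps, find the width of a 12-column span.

948 px

7c + 6·24 = 543 → 7c = 399 → c = 57 px.
12 columns plus 11 column gaps: 684 + 264 = 948 px.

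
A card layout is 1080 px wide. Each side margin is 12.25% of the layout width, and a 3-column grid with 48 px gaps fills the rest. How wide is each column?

Each margin = 12.25% of 1080 = 132.3 px; content = 1080 − 2·132.3 = 815.4 px.
815.4 − 2·48 = 719.4; ÷3 gives c = 239.8 px.

239.8 px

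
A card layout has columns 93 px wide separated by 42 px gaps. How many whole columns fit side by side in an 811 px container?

6 columns

Each extra column adds 93 + 42 = 135 px.
(811 + 42) / 135 = 6.32, so 6 columns fit.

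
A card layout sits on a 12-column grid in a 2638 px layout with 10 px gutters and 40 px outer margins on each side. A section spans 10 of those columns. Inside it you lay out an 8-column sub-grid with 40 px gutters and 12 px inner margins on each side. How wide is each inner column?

Take off 80 px of margins, leaving 2558 px.
2558 − 11·10 = 2448; ÷12 gives c = 204 px.
Span of 10: 10·204 + 9·10 = 2040 + 90 = 2130 px.
Inner content = 2130 − 2·12 = 2106 px.
8 columns + 7 gutters: 8d + 7·40 = 2106.
8d = 2106 − 280 = 1826, so d = 228.25 px.

228.25 px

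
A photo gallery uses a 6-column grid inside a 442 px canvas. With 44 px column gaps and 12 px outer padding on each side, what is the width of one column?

Subtract both margins: 442 − 2·12 = 418 px.
6 columns + 5 column gaps: 6c + 5·44 = 418.
6c = 418 − 220 = 198, so c = 33 px.

33 px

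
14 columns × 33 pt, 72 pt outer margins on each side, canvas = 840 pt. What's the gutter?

Inside the margins: 840 − 144 = 696 pt.
Columns use 462 pt, leaving 234 pt across 13 gutters = 18 pt each.

18 pt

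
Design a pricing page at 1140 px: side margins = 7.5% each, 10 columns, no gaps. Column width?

1140 × (1 − 2·7.5%) = 1140 × 85% = 969 px for the columns.
969 / 10 = 96.9 px per column.

96.9 px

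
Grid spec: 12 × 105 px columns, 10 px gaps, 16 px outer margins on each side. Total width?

Total width: 2·16 + 12·105 + 11·10 = 1402 px.

1402 px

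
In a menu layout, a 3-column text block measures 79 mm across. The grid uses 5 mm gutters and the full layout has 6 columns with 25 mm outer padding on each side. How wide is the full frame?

213 mm

3 columns + 2 gutters: 3c + 2·5 = 79.
3c = 79 − 10 = 69, so c = 23 mm.
Total width: 2·25 + 6·23 + 5·5 = 213 mm.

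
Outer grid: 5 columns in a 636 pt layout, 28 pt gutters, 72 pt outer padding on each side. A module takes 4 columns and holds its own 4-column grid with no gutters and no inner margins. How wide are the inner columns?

Subtract both margins: 636 − 2·72 = 492 pt.
5 columns + 4 gutters: 5c + 4·28 = 492.
5c = 492 − 112 = 380, so c = 76 pt.
4-column span = 4·76 + 3·28 = 388 pt.
388 / 4 = 97 pt per column.

97 pt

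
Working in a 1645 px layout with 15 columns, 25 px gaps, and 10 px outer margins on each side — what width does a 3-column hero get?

305 px

Content width = 1645 − 2·10 = 1625 px.
15 columns + 14 gaps: 15c + 14·25 = 1625.
15c = 1625 − 350 = 1275, so c = 85 px.
Span of 3: 3·85 + 2·25 = 255 + 50 = 305 px.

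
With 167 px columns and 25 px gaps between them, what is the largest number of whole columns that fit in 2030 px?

10 columns

k columns need k·167 + (k−1)·25 = k·192 − 25.
k·192 − 25 ≤ 2030 → k ≤ 2055 / 192 ≈ 10.70, so k = 10.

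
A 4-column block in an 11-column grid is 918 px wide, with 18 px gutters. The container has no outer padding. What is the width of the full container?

2556 px

Subtracting 3 gutters of 18 leaves 864 for 4 columns, so c = 216 px.
Total width: 11·216 + 10·18 = 2556 px.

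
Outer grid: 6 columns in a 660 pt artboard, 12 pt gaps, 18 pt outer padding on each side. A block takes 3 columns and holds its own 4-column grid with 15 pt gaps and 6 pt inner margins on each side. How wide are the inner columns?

62.25 pt

Subtract both margins: 660 − 2·18 = 624 pt.
624 − 5·12 = 564; ÷6 gives c = 94 pt.
Span of 3: 3·94 + 2·12 = 282 + 24 = 306 pt.
Inner content = 306 − 2·6 = 294 pt.
4 columns + 3 gaps: 4d + 3·15 = 294.
4d = 294 − 45 = 249, so d = 62.25 pt.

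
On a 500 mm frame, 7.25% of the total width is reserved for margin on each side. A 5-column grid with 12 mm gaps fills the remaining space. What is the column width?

75.9 mm

Each margin = 7.25% of 500 = 36.25 mm; content = 500 − 2·36.25 = 427.5 mm.
5 columns + 4 gaps: 5c + 4·12 = 427.5.
5c = 427.5 − 48 = 379.5, so c = 75.9 mm.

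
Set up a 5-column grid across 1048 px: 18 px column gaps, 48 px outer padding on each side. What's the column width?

Subtract both margins: 1048 − 2·48 = 952 px.
Subtracting 4 column gaps of 18 leaves 880 for 5 columns, so c = 176 px.

176 px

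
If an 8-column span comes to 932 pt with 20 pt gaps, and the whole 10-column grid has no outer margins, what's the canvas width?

8 columns + 7 gaps: 8c + 7·20 = 932.
8c = 932 − 140 = 792, so c = 99 pt.
Summing: 990 + 180 = 1170 pt.

1170 pt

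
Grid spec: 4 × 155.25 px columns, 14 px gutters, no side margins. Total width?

Summing: 621 + 42 = 663 px.

663 px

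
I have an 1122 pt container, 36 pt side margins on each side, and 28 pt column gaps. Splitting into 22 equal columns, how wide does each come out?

Subtract both margins: 1122 − 2·36 = 1050 pt.
22 columns + 21 column gaps: 22c + 21·28 = 1050.
22c = 1050 − 588 = 462, so c = 21 pt.

21 pt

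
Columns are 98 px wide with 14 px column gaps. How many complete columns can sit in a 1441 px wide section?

12 columns

k columns need k·98 + (k−1)·14 = k·112 − 14.
k·112 − 14 ≤ 1441 → k ≤ 1455 / 112 ≈ 12.99, so k = 12.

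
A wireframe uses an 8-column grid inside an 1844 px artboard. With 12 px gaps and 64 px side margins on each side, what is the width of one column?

Content width = 1844 − 2·64 = 1716 px.
Subtracting 7 gaps of 12 leaves 1632 for 8 columns, so c = 204 px.

204 px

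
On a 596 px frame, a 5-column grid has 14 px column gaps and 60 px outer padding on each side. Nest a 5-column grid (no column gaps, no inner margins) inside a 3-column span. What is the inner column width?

Subtract both margins: 596 − 2·60 = 476 px.
5c + 4·14 = 476 → 5c = 420 → c = 84 px.
3 columns plus 2 column gaps: 252 + 28 = 280 px.
5d = 280 → d = 56 px.

56 px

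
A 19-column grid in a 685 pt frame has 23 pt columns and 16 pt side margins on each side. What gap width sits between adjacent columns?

12 pt

Content width = 685 − 2·16 = 653 pt.
Columns use 437 pt, leaving 216 pt across 18 gaps = 12 pt each.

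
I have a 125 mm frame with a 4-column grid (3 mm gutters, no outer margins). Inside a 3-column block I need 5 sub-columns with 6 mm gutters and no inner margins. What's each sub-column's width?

13.8 mm

Subtracting 3 gutters of 3 leaves 116 for 4 columns, so c = 29 mm.
Span of 3: 3·29 + 2·3 = 87 + 6 = 93 mm.
5d + 4·6 = 93 → 5d = 69 → d = 13.8 mm.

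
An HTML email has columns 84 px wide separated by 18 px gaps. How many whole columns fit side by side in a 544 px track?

5 columns: 5·84 + 4·18 = 492 px ≤ 544.
6 columns: 594 px > 544. So 5.

5 columns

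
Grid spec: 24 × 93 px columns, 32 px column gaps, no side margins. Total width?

Frame = 24·93 + 23·32 = 2232 + 736 = 2968 px.

2968 px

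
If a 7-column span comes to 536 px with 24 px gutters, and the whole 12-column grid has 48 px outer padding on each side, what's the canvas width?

7c + 6·24 = 536 → 7c = 392 → c = 56 px.
Total width: 2·48 + 12·56 + 11·24 = 1032 px.

1032 px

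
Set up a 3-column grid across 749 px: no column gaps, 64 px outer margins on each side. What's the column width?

Take off 128 px of margins, leaving 621 px.
With no column gaps, each column is 621/3 = 207 px.

207 px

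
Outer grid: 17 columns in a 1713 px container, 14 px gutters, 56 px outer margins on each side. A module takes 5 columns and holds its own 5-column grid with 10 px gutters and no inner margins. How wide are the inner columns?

84.2 px

Inside the margins: 1713 − 112 = 1601 px.
1601 − 16·14 = 1377; ÷17 gives c = 81 px.
5 columns plus 4 gutters: 405 + 56 = 461 px.
Subtracting 4 gutters of 10 leaves 421 for 5 columns, so d = 84.2 px.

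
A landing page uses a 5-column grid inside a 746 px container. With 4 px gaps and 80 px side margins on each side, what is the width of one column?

114 px

Inside the margins: 746 − 160 = 586 px.
5 columns + 4 gaps: 5c + 4·4 = 586.
5c = 586 − 16 = 570, so c = 114 px.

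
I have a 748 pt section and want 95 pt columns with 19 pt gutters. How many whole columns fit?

k columns need k·95 + (k−1)·19 = k·114 − 19.
k·114 − 19 ≤ 748 → k ≤ 767 / 114 ≈ 6.73, so k = 6.

6 columns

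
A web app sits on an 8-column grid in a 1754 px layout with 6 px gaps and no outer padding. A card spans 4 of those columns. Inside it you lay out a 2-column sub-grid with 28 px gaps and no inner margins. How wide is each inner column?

423 px

8c + 7·6 = 1754 → 8c = 1712 → c = 214 px.
4-column span = 4·214 + 3·6 = 874 px.
Subtracting 1 gap of 28 leaves 846 for 2 columns, so d = 423 px.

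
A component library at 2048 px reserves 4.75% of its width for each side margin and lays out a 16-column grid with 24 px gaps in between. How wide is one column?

93.34 px

2048 × (1 − 2·4.75%) = 2048 × 90.5% = 1853.44 px for the columns.
Subtracting 15 gaps of 24 leaves 1493.44 for 16 columns, so c = 93.34 px.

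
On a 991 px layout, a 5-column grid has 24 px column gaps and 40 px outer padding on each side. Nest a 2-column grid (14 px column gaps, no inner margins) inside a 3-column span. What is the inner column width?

Subtract both margins: 991 − 2·40 = 911 px.
5 columns + 4 column gaps: 5c + 4·24 = 911.
5c = 911 − 96 = 815, so c = 163 px.
Span of 3: 3·163 + 2·24 = 489 + 48 = 537 px.
2 columns + 1 column gap: 2d + 1·14 = 537.
2d = 537 − 14 = 523, so d = 261.5 px.

261.5 px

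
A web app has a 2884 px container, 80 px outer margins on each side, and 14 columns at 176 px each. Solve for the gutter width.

Take off 160 px of margins, leaving 2724 px.
14 columns take 14·176 = 2464 px; remaining 260 splits into 13 gutters.
g = 260 / 13 = 20 px.

20 px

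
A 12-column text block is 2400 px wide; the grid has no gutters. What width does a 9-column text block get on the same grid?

With no gutters, each column is 2400/12 = 200 px.
9-column span = 9·200 = 1800 px.

1800 px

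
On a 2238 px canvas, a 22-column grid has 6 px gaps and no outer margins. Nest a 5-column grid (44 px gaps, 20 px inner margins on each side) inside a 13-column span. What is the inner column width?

220.8 px

2238 − 21·6 = 2112; ÷22 gives c = 96 px.
13 columns plus 12 gaps: 1248 + 72 = 1320 px.
Inner content = 1320 − 2·20 = 1280 px.
1280 − 4·44 = 1104; ÷5 gives d = 220.8 px.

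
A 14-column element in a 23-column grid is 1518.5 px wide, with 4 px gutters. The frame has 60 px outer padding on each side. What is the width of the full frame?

14 columns + 13 gutters: 14c + 13·4 = 1518.5.
14c = 1518.5 − 52 = 1466.5, so c = 104.75 px.
Adding margins, columns and gutters: 120 + 2409.25 + 88 = 2617.25 px.

2617.25 px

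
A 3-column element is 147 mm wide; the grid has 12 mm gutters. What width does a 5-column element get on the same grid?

253 mm

3 columns + 2 gutters: 3c + 2·12 = 147.
3c = 147 − 24 = 123, so c = 41 mm.
Span of 5: 5·41 + 4·12 = 205 + 48 = 253 mm.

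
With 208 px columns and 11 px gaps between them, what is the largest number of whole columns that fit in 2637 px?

k columns need k·208 + (k−1)·11 = k·219 − 11.
k·219 − 11 ≤ 2637 → k ≤ 2648 / 219 ≈ 12.09, so k = 12.

12 columns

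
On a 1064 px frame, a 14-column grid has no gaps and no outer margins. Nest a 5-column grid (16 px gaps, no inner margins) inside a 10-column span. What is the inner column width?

139.2 px

14c = 1064 → c = 76 px.
With no gaps, 10 columns span 10·76 = 760 px.
Subtracting 4 gaps of 16 leaves 696 for 5 columns, so d = 139.2 px.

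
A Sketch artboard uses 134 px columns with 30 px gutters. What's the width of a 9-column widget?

9 columns plus 8 gutters: 1206 + 240 = 1446 px.

1446 px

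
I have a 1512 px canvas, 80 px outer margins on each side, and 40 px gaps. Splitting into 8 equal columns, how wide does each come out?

134 px

Take off 160 px of margins, leaving 1352 px.
Subtracting 7 gaps of 40 leaves 1072 for 8 columns, so c = 134 px.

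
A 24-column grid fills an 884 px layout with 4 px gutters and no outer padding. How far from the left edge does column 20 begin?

884 − 23·4 = 792; ÷24 gives c = 33 px.
Each column+gutter stride is 37 px; with no margin, 19 of them is 703 px.

703 px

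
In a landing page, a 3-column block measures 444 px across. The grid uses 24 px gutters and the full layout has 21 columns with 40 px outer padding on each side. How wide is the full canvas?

3332 px

3c + 2·24 = 444 → 3c = 396 → c = 132 px.
Canvas = 2·40 + 21·132 + 20·24 = 80 + 2772 + 480 = 3332 px.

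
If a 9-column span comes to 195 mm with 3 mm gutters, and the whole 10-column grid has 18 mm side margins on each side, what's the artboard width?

9c + 8·3 = 195 → 9c = 171 → c = 19 mm.
Adding margins, columns and gutters: 36 + 190 + 27 = 253 mm.

253 mm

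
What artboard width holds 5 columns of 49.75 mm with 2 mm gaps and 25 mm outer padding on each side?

Artboard = 2·25 + 5·49.75 + 4·2 = 50 + 248.75 + 8 = 306.75 mm.

306.75 mm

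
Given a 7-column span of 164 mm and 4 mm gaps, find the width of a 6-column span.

7 columns + 6 gaps: 7c + 6·4 = 164.
7c = 164 − 24 = 140, so c = 20 mm.
6 columns plus 5 gaps: 120 + 20 = 140 mm.

140 mm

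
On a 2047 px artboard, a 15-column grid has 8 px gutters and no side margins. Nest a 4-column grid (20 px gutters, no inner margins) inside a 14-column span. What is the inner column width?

2047 − 14·8 = 1935; ÷15 gives c = 129 px.
14 columns plus 13 gutters: 1806 + 104 = 1910 px.
1910 − 3·20 = 1850; ÷4 gives d = 462.5 px.

462.5 px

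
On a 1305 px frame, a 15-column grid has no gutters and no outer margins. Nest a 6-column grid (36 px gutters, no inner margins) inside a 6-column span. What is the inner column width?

1305 / 15 = 87 px per column.
6-column span = 6·87 = 522 px.
Subtracting 5 gutters of 36 leaves 342 for 6 columns, so d = 57 px.

57 px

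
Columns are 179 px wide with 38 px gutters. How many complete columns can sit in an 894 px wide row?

4 columns

4 columns: 4·179 + 3·38 = 830 px ≤ 894.
5 columns: 1047 px > 894. So 4.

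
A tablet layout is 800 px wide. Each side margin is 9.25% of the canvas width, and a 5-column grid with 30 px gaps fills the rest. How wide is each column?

Margins: 9.25% × 800 = 74 px each, so content = 800 − 148 = 652 px.
5c + 4·30 = 652 → 5c = 532 → c = 106.4 px.

106.4 px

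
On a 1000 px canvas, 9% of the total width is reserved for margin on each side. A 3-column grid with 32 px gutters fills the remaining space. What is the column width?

Margins: 9% × 1000 = 90 px each, so content = 1000 − 180 = 820 px.
Subtracting 2 gutters of 32 leaves 756 for 3 columns, so c = 252 px.

252 px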